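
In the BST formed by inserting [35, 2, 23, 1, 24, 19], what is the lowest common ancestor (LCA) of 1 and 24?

Tree insertion order: [35, 2, 23, 1, 24, 19]
Tree (level-order array): [35, 2, None, 1, 23, None, None, 19, 24]
In a BST, the LCA of p=1, q=24 is the first node v on the
root-to-leaf path with p <= v <= q (go left if both < v, right if both > v).
Walk from root:
  at 35: both 1 and 24 < 35, go left
  at 2: 1 <= 2 <= 24, this is the LCA
LCA = 2


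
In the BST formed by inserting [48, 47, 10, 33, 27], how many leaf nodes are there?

Tree built from: [48, 47, 10, 33, 27]
Tree (level-order array): [48, 47, None, 10, None, None, 33, 27]
Rule: A leaf has 0 children.
Per-node child counts:
  node 48: 1 child(ren)
  node 47: 1 child(ren)
  node 10: 1 child(ren)
  node 33: 1 child(ren)
  node 27: 0 child(ren)
Matching nodes: [27]
Count of leaf nodes: 1


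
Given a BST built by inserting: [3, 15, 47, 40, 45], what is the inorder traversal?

Tree insertion order: [3, 15, 47, 40, 45]
Tree (level-order array): [3, None, 15, None, 47, 40, None, None, 45]
Inorder traversal: [3, 15, 40, 45, 47]


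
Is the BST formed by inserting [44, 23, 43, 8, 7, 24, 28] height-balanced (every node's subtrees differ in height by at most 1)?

Tree (level-order array): [44, 23, None, 8, 43, 7, None, 24, None, None, None, None, 28]
Definition: a tree is height-balanced if, at every node, |h(left) - h(right)| <= 1 (empty subtree has height -1).
Bottom-up per-node check:
  node 7: h_left=-1, h_right=-1, diff=0 [OK], height=0
  node 8: h_left=0, h_right=-1, diff=1 [OK], height=1
  node 28: h_left=-1, h_right=-1, diff=0 [OK], height=0
  node 24: h_left=-1, h_right=0, diff=1 [OK], height=1
  node 43: h_left=1, h_right=-1, diff=2 [FAIL (|1--1|=2 > 1)], height=2
  node 23: h_left=1, h_right=2, diff=1 [OK], height=3
  node 44: h_left=3, h_right=-1, diff=4 [FAIL (|3--1|=4 > 1)], height=4
Node 43 violates the condition: |1 - -1| = 2 > 1.
Result: Not balanced


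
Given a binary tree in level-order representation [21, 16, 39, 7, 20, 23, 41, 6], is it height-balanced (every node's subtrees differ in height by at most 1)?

Tree (level-order array): [21, 16, 39, 7, 20, 23, 41, 6]
Definition: a tree is height-balanced if, at every node, |h(left) - h(right)| <= 1 (empty subtree has height -1).
Bottom-up per-node check:
  node 6: h_left=-1, h_right=-1, diff=0 [OK], height=0
  node 7: h_left=0, h_right=-1, diff=1 [OK], height=1
  node 20: h_left=-1, h_right=-1, diff=0 [OK], height=0
  node 16: h_left=1, h_right=0, diff=1 [OK], height=2
  node 23: h_left=-1, h_right=-1, diff=0 [OK], height=0
  node 41: h_left=-1, h_right=-1, diff=0 [OK], height=0
  node 39: h_left=0, h_right=0, diff=0 [OK], height=1
  node 21: h_left=2, h_right=1, diff=1 [OK], height=3
All nodes satisfy the balance condition.
Result: Balanced


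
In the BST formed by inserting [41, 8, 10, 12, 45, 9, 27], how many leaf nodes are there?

Tree built from: [41, 8, 10, 12, 45, 9, 27]
Tree (level-order array): [41, 8, 45, None, 10, None, None, 9, 12, None, None, None, 27]
Rule: A leaf has 0 children.
Per-node child counts:
  node 41: 2 child(ren)
  node 8: 1 child(ren)
  node 10: 2 child(ren)
  node 9: 0 child(ren)
  node 12: 1 child(ren)
  node 27: 0 child(ren)
  node 45: 0 child(ren)
Matching nodes: [9, 27, 45]
Count of leaf nodes: 3


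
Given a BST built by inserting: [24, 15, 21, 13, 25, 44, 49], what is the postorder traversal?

Tree insertion order: [24, 15, 21, 13, 25, 44, 49]
Tree (level-order array): [24, 15, 25, 13, 21, None, 44, None, None, None, None, None, 49]
Postorder traversal: [13, 21, 15, 49, 44, 25, 24]


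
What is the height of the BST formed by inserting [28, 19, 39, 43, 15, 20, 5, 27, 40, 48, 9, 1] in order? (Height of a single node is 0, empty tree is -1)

Insertion order: [28, 19, 39, 43, 15, 20, 5, 27, 40, 48, 9, 1]
Tree (level-order array): [28, 19, 39, 15, 20, None, 43, 5, None, None, 27, 40, 48, 1, 9]
Compute height bottom-up (empty subtree = -1):
  height(1) = 1 + max(-1, -1) = 0
  height(9) = 1 + max(-1, -1) = 0
  height(5) = 1 + max(0, 0) = 1
  height(15) = 1 + max(1, -1) = 2
  height(27) = 1 + max(-1, -1) = 0
  height(20) = 1 + max(-1, 0) = 1
  height(19) = 1 + max(2, 1) = 3
  height(40) = 1 + max(-1, -1) = 0
  height(48) = 1 + max(-1, -1) = 0
  height(43) = 1 + max(0, 0) = 1
  height(39) = 1 + max(-1, 1) = 2
  height(28) = 1 + max(3, 2) = 4
Height = 4


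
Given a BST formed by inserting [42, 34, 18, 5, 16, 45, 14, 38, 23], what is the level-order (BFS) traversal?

Tree insertion order: [42, 34, 18, 5, 16, 45, 14, 38, 23]
Tree (level-order array): [42, 34, 45, 18, 38, None, None, 5, 23, None, None, None, 16, None, None, 14]
BFS from the root, enqueuing left then right child of each popped node:
  queue [42] -> pop 42, enqueue [34, 45], visited so far: [42]
  queue [34, 45] -> pop 34, enqueue [18, 38], visited so far: [42, 34]
  queue [45, 18, 38] -> pop 45, enqueue [none], visited so far: [42, 34, 45]
  queue [18, 38] -> pop 18, enqueue [5, 23], visited so far: [42, 34, 45, 18]
  queue [38, 5, 23] -> pop 38, enqueue [none], visited so far: [42, 34, 45, 18, 38]
  queue [5, 23] -> pop 5, enqueue [16], visited so far: [42, 34, 45, 18, 38, 5]
  queue [23, 16] -> pop 23, enqueue [none], visited so far: [42, 34, 45, 18, 38, 5, 23]
  queue [16] -> pop 16, enqueue [14], visited so far: [42, 34, 45, 18, 38, 5, 23, 16]
  queue [14] -> pop 14, enqueue [none], visited so far: [42, 34, 45, 18, 38, 5, 23, 16, 14]
Result: [42, 34, 45, 18, 38, 5, 23, 16, 14]


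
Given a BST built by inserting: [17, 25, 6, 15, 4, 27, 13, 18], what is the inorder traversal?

Tree insertion order: [17, 25, 6, 15, 4, 27, 13, 18]
Tree (level-order array): [17, 6, 25, 4, 15, 18, 27, None, None, 13]
Inorder traversal: [4, 6, 13, 15, 17, 18, 25, 27]


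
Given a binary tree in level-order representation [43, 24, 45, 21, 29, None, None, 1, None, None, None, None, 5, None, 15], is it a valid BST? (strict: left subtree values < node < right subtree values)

Level-order array: [43, 24, 45, 21, 29, None, None, 1, None, None, None, None, 5, None, 15]
Validate using subtree bounds (lo, hi): at each node, require lo < value < hi,
then recurse left with hi=value and right with lo=value.
Preorder trace (stopping at first violation):
  at node 43 with bounds (-inf, +inf): OK
  at node 24 with bounds (-inf, 43): OK
  at node 21 with bounds (-inf, 24): OK
  at node 1 with bounds (-inf, 21): OK
  at node 5 with bounds (1, 21): OK
  at node 15 with bounds (5, 21): OK
  at node 29 with bounds (24, 43): OK
  at node 45 with bounds (43, +inf): OK
No violation found at any node.
Result: Valid BST


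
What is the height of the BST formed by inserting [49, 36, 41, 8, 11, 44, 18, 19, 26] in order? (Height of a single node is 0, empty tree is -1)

Insertion order: [49, 36, 41, 8, 11, 44, 18, 19, 26]
Tree (level-order array): [49, 36, None, 8, 41, None, 11, None, 44, None, 18, None, None, None, 19, None, 26]
Compute height bottom-up (empty subtree = -1):
  height(26) = 1 + max(-1, -1) = 0
  height(19) = 1 + max(-1, 0) = 1
  height(18) = 1 + max(-1, 1) = 2
  height(11) = 1 + max(-1, 2) = 3
  height(8) = 1 + max(-1, 3) = 4
  height(44) = 1 + max(-1, -1) = 0
  height(41) = 1 + max(-1, 0) = 1
  height(36) = 1 + max(4, 1) = 5
  height(49) = 1 + max(5, -1) = 6
Height = 6


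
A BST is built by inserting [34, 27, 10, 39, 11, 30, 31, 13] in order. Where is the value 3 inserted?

Starting tree (level order): [34, 27, 39, 10, 30, None, None, None, 11, None, 31, None, 13]
Insertion path: 34 -> 27 -> 10
Result: insert 3 as left child of 10
Final tree (level order): [34, 27, 39, 10, 30, None, None, 3, 11, None, 31, None, None, None, 13]


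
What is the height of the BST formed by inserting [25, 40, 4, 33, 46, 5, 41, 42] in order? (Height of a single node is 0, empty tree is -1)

Insertion order: [25, 40, 4, 33, 46, 5, 41, 42]
Tree (level-order array): [25, 4, 40, None, 5, 33, 46, None, None, None, None, 41, None, None, 42]
Compute height bottom-up (empty subtree = -1):
  height(5) = 1 + max(-1, -1) = 0
  height(4) = 1 + max(-1, 0) = 1
  height(33) = 1 + max(-1, -1) = 0
  height(42) = 1 + max(-1, -1) = 0
  height(41) = 1 + max(-1, 0) = 1
  height(46) = 1 + max(1, -1) = 2
  height(40) = 1 + max(0, 2) = 3
  height(25) = 1 + max(1, 3) = 4
Height = 4


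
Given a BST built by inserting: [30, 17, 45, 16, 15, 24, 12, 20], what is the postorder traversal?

Tree insertion order: [30, 17, 45, 16, 15, 24, 12, 20]
Tree (level-order array): [30, 17, 45, 16, 24, None, None, 15, None, 20, None, 12]
Postorder traversal: [12, 15, 16, 20, 24, 17, 45, 30]


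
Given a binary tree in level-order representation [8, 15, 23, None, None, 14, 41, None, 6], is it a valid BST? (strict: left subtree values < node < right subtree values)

Level-order array: [8, 15, 23, None, None, 14, 41, None, 6]
Validate using subtree bounds (lo, hi): at each node, require lo < value < hi,
then recurse left with hi=value and right with lo=value.
Preorder trace (stopping at first violation):
  at node 8 with bounds (-inf, +inf): OK
  at node 15 with bounds (-inf, 8): VIOLATION
Node 15 violates its bound: not (-inf < 15 < 8).
Result: Not a valid BST


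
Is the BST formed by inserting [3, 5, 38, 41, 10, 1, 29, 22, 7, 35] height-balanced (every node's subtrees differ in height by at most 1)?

Tree (level-order array): [3, 1, 5, None, None, None, 38, 10, 41, 7, 29, None, None, None, None, 22, 35]
Definition: a tree is height-balanced if, at every node, |h(left) - h(right)| <= 1 (empty subtree has height -1).
Bottom-up per-node check:
  node 1: h_left=-1, h_right=-1, diff=0 [OK], height=0
  node 7: h_left=-1, h_right=-1, diff=0 [OK], height=0
  node 22: h_left=-1, h_right=-1, diff=0 [OK], height=0
  node 35: h_left=-1, h_right=-1, diff=0 [OK], height=0
  node 29: h_left=0, h_right=0, diff=0 [OK], height=1
  node 10: h_left=0, h_right=1, diff=1 [OK], height=2
  node 41: h_left=-1, h_right=-1, diff=0 [OK], height=0
  node 38: h_left=2, h_right=0, diff=2 [FAIL (|2-0|=2 > 1)], height=3
  node 5: h_left=-1, h_right=3, diff=4 [FAIL (|-1-3|=4 > 1)], height=4
  node 3: h_left=0, h_right=4, diff=4 [FAIL (|0-4|=4 > 1)], height=5
Node 38 violates the condition: |2 - 0| = 2 > 1.
Result: Not balanced


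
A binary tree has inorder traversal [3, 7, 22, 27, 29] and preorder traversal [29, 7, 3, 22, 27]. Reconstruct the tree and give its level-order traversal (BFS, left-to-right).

Inorder:  [3, 7, 22, 27, 29]
Preorder: [29, 7, 3, 22, 27]
Algorithm: preorder visits root first, so consume preorder in order;
for each root, split the current inorder slice at that value into
left-subtree inorder and right-subtree inorder, then recurse.
Recursive splits:
  root=29; inorder splits into left=[3, 7, 22, 27], right=[]
  root=7; inorder splits into left=[3], right=[22, 27]
  root=3; inorder splits into left=[], right=[]
  root=22; inorder splits into left=[], right=[27]
  root=27; inorder splits into left=[], right=[]
Reconstructed level-order: [29, 7, 3, 22, 27]


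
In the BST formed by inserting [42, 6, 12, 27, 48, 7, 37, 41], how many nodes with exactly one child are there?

Tree built from: [42, 6, 12, 27, 48, 7, 37, 41]
Tree (level-order array): [42, 6, 48, None, 12, None, None, 7, 27, None, None, None, 37, None, 41]
Rule: These are nodes with exactly 1 non-null child.
Per-node child counts:
  node 42: 2 child(ren)
  node 6: 1 child(ren)
  node 12: 2 child(ren)
  node 7: 0 child(ren)
  node 27: 1 child(ren)
  node 37: 1 child(ren)
  node 41: 0 child(ren)
  node 48: 0 child(ren)
Matching nodes: [6, 27, 37]
Count of nodes with exactly one child: 3


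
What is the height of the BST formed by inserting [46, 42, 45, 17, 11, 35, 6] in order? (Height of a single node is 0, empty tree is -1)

Insertion order: [46, 42, 45, 17, 11, 35, 6]
Tree (level-order array): [46, 42, None, 17, 45, 11, 35, None, None, 6]
Compute height bottom-up (empty subtree = -1):
  height(6) = 1 + max(-1, -1) = 0
  height(11) = 1 + max(0, -1) = 1
  height(35) = 1 + max(-1, -1) = 0
  height(17) = 1 + max(1, 0) = 2
  height(45) = 1 + max(-1, -1) = 0
  height(42) = 1 + max(2, 0) = 3
  height(46) = 1 + max(3, -1) = 4
Height = 4


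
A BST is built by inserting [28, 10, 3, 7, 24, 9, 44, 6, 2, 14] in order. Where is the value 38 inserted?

Starting tree (level order): [28, 10, 44, 3, 24, None, None, 2, 7, 14, None, None, None, 6, 9]
Insertion path: 28 -> 44
Result: insert 38 as left child of 44
Final tree (level order): [28, 10, 44, 3, 24, 38, None, 2, 7, 14, None, None, None, None, None, 6, 9]


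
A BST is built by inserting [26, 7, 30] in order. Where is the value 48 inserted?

Starting tree (level order): [26, 7, 30]
Insertion path: 26 -> 30
Result: insert 48 as right child of 30
Final tree (level order): [26, 7, 30, None, None, None, 48]


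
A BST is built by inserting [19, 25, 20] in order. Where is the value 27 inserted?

Starting tree (level order): [19, None, 25, 20]
Insertion path: 19 -> 25
Result: insert 27 as right child of 25
Final tree (level order): [19, None, 25, 20, 27]


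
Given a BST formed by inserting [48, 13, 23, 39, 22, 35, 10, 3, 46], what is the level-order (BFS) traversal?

Tree insertion order: [48, 13, 23, 39, 22, 35, 10, 3, 46]
Tree (level-order array): [48, 13, None, 10, 23, 3, None, 22, 39, None, None, None, None, 35, 46]
BFS from the root, enqueuing left then right child of each popped node:
  queue [48] -> pop 48, enqueue [13], visited so far: [48]
  queue [13] -> pop 13, enqueue [10, 23], visited so far: [48, 13]
  queue [10, 23] -> pop 10, enqueue [3], visited so far: [48, 13, 10]
  queue [23, 3] -> pop 23, enqueue [22, 39], visited so far: [48, 13, 10, 23]
  queue [3, 22, 39] -> pop 3, enqueue [none], visited so far: [48, 13, 10, 23, 3]
  queue [22, 39] -> pop 22, enqueue [none], visited so far: [48, 13, 10, 23, 3, 22]
  queue [39] -> pop 39, enqueue [35, 46], visited so far: [48, 13, 10, 23, 3, 22, 39]
  queue [35, 46] -> pop 35, enqueue [none], visited so far: [48, 13, 10, 23, 3, 22, 39, 35]
  queue [46] -> pop 46, enqueue [none], visited so far: [48, 13, 10, 23, 3, 22, 39, 35, 46]
Result: [48, 13, 10, 23, 3, 22, 39, 35, 46]


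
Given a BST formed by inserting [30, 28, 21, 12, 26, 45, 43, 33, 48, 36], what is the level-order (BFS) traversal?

Tree insertion order: [30, 28, 21, 12, 26, 45, 43, 33, 48, 36]
Tree (level-order array): [30, 28, 45, 21, None, 43, 48, 12, 26, 33, None, None, None, None, None, None, None, None, 36]
BFS from the root, enqueuing left then right child of each popped node:
  queue [30] -> pop 30, enqueue [28, 45], visited so far: [30]
  queue [28, 45] -> pop 28, enqueue [21], visited so far: [30, 28]
  queue [45, 21] -> pop 45, enqueue [43, 48], visited so far: [30, 28, 45]
  queue [21, 43, 48] -> pop 21, enqueue [12, 26], visited so far: [30, 28, 45, 21]
  queue [43, 48, 12, 26] -> pop 43, enqueue [33], visited so far: [30, 28, 45, 21, 43]
  queue [48, 12, 26, 33] -> pop 48, enqueue [none], visited so far: [30, 28, 45, 21, 43, 48]
  queue [12, 26, 33] -> pop 12, enqueue [none], visited so far: [30, 28, 45, 21, 43, 48, 12]
  queue [26, 33] -> pop 26, enqueue [none], visited so far: [30, 28, 45, 21, 43, 48, 12, 26]
  queue [33] -> pop 33, enqueue [36], visited so far: [30, 28, 45, 21, 43, 48, 12, 26, 33]
  queue [36] -> pop 36, enqueue [none], visited so far: [30, 28, 45, 21, 43, 48, 12, 26, 33, 36]
Result: [30, 28, 45, 21, 43, 48, 12, 26, 33, 36]


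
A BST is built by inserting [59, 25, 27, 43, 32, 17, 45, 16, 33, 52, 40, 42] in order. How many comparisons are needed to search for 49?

Search path for 49: 59 -> 25 -> 27 -> 43 -> 45 -> 52
Found: False
Comparisons: 6


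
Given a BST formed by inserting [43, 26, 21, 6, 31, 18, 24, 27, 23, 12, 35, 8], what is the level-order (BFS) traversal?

Tree insertion order: [43, 26, 21, 6, 31, 18, 24, 27, 23, 12, 35, 8]
Tree (level-order array): [43, 26, None, 21, 31, 6, 24, 27, 35, None, 18, 23, None, None, None, None, None, 12, None, None, None, 8]
BFS from the root, enqueuing left then right child of each popped node:
  queue [43] -> pop 43, enqueue [26], visited so far: [43]
  queue [26] -> pop 26, enqueue [21, 31], visited so far: [43, 26]
  queue [21, 31] -> pop 21, enqueue [6, 24], visited so far: [43, 26, 21]
  queue [31, 6, 24] -> pop 31, enqueue [27, 35], visited so far: [43, 26, 21, 31]
  queue [6, 24, 27, 35] -> pop 6, enqueue [18], visited so far: [43, 26, 21, 31, 6]
  queue [24, 27, 35, 18] -> pop 24, enqueue [23], visited so far: [43, 26, 21, 31, 6, 24]
  queue [27, 35, 18, 23] -> pop 27, enqueue [none], visited so far: [43, 26, 21, 31, 6, 24, 27]
  queue [35, 18, 23] -> pop 35, enqueue [none], visited so far: [43, 26, 21, 31, 6, 24, 27, 35]
  queue [18, 23] -> pop 18, enqueue [12], visited so far: [43, 26, 21, 31, 6, 24, 27, 35, 18]
  queue [23, 12] -> pop 23, enqueue [none], visited so far: [43, 26, 21, 31, 6, 24, 27, 35, 18, 23]
  queue [12] -> pop 12, enqueue [8], visited so far: [43, 26, 21, 31, 6, 24, 27, 35, 18, 23, 12]
  queue [8] -> pop 8, enqueue [none], visited so far: [43, 26, 21, 31, 6, 24, 27, 35, 18, 23, 12, 8]
Result: [43, 26, 21, 31, 6, 24, 27, 35, 18, 23, 12, 8]


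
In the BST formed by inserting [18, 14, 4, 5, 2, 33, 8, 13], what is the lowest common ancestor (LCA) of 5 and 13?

Tree insertion order: [18, 14, 4, 5, 2, 33, 8, 13]
Tree (level-order array): [18, 14, 33, 4, None, None, None, 2, 5, None, None, None, 8, None, 13]
In a BST, the LCA of p=5, q=13 is the first node v on the
root-to-leaf path with p <= v <= q (go left if both < v, right if both > v).
Walk from root:
  at 18: both 5 and 13 < 18, go left
  at 14: both 5 and 13 < 14, go left
  at 4: both 5 and 13 > 4, go right
  at 5: 5 <= 5 <= 13, this is the LCA
LCA = 5


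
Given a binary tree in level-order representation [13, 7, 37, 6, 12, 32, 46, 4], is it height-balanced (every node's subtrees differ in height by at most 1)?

Tree (level-order array): [13, 7, 37, 6, 12, 32, 46, 4]
Definition: a tree is height-balanced if, at every node, |h(left) - h(right)| <= 1 (empty subtree has height -1).
Bottom-up per-node check:
  node 4: h_left=-1, h_right=-1, diff=0 [OK], height=0
  node 6: h_left=0, h_right=-1, diff=1 [OK], height=1
  node 12: h_left=-1, h_right=-1, diff=0 [OK], height=0
  node 7: h_left=1, h_right=0, diff=1 [OK], height=2
  node 32: h_left=-1, h_right=-1, diff=0 [OK], height=0
  node 46: h_left=-1, h_right=-1, diff=0 [OK], height=0
  node 37: h_left=0, h_right=0, diff=0 [OK], height=1
  node 13: h_left=2, h_right=1, diff=1 [OK], height=3
All nodes satisfy the balance condition.
Result: Balanced


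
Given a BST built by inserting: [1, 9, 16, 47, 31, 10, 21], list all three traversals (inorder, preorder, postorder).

Tree insertion order: [1, 9, 16, 47, 31, 10, 21]
Tree (level-order array): [1, None, 9, None, 16, 10, 47, None, None, 31, None, 21]
Inorder (L, root, R): [1, 9, 10, 16, 21, 31, 47]
Preorder (root, L, R): [1, 9, 16, 10, 47, 31, 21]
Postorder (L, R, root): [10, 21, 31, 47, 16, 9, 1]


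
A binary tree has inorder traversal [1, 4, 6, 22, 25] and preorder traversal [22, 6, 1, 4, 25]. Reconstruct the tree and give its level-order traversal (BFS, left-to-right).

Inorder:  [1, 4, 6, 22, 25]
Preorder: [22, 6, 1, 4, 25]
Algorithm: preorder visits root first, so consume preorder in order;
for each root, split the current inorder slice at that value into
left-subtree inorder and right-subtree inorder, then recurse.
Recursive splits:
  root=22; inorder splits into left=[1, 4, 6], right=[25]
  root=6; inorder splits into left=[1, 4], right=[]
  root=1; inorder splits into left=[], right=[4]
  root=4; inorder splits into left=[], right=[]
  root=25; inorder splits into left=[], right=[]
Reconstructed level-order: [22, 6, 25, 1, 4]


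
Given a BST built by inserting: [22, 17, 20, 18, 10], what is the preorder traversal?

Tree insertion order: [22, 17, 20, 18, 10]
Tree (level-order array): [22, 17, None, 10, 20, None, None, 18]
Preorder traversal: [22, 17, 10, 20, 18]


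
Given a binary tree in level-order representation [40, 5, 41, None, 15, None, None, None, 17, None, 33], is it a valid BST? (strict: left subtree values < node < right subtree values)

Level-order array: [40, 5, 41, None, 15, None, None, None, 17, None, 33]
Validate using subtree bounds (lo, hi): at each node, require lo < value < hi,
then recurse left with hi=value and right with lo=value.
Preorder trace (stopping at first violation):
  at node 40 with bounds (-inf, +inf): OK
  at node 5 with bounds (-inf, 40): OK
  at node 15 with bounds (5, 40): OK
  at node 17 with bounds (15, 40): OK
  at node 33 with bounds (17, 40): OK
  at node 41 with bounds (40, +inf): OK
No violation found at any node.
Result: Valid BST


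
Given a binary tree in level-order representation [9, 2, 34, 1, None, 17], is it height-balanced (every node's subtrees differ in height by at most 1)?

Tree (level-order array): [9, 2, 34, 1, None, 17]
Definition: a tree is height-balanced if, at every node, |h(left) - h(right)| <= 1 (empty subtree has height -1).
Bottom-up per-node check:
  node 1: h_left=-1, h_right=-1, diff=0 [OK], height=0
  node 2: h_left=0, h_right=-1, diff=1 [OK], height=1
  node 17: h_left=-1, h_right=-1, diff=0 [OK], height=0
  node 34: h_left=0, h_right=-1, diff=1 [OK], height=1
  node 9: h_left=1, h_right=1, diff=0 [OK], height=2
All nodes satisfy the balance condition.
Result: Balanced


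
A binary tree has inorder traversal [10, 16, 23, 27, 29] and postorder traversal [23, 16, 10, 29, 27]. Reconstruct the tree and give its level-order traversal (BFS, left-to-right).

Inorder:   [10, 16, 23, 27, 29]
Postorder: [23, 16, 10, 29, 27]
Algorithm: postorder visits root last, so walk postorder right-to-left;
each value is the root of the current inorder slice — split it at that
value, recurse on the right subtree first, then the left.
Recursive splits:
  root=27; inorder splits into left=[10, 16, 23], right=[29]
  root=29; inorder splits into left=[], right=[]
  root=10; inorder splits into left=[], right=[16, 23]
  root=16; inorder splits into left=[], right=[23]
  root=23; inorder splits into left=[], right=[]
Reconstructed level-order: [27, 10, 29, 16, 23]


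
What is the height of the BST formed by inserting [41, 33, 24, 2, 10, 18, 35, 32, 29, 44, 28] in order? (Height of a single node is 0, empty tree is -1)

Insertion order: [41, 33, 24, 2, 10, 18, 35, 32, 29, 44, 28]
Tree (level-order array): [41, 33, 44, 24, 35, None, None, 2, 32, None, None, None, 10, 29, None, None, 18, 28]
Compute height bottom-up (empty subtree = -1):
  height(18) = 1 + max(-1, -1) = 0
  height(10) = 1 + max(-1, 0) = 1
  height(2) = 1 + max(-1, 1) = 2
  height(28) = 1 + max(-1, -1) = 0
  height(29) = 1 + max(0, -1) = 1
  height(32) = 1 + max(1, -1) = 2
  height(24) = 1 + max(2, 2) = 3
  height(35) = 1 + max(-1, -1) = 0
  height(33) = 1 + max(3, 0) = 4
  height(44) = 1 + max(-1, -1) = 0
  height(41) = 1 + max(4, 0) = 5
Height = 5


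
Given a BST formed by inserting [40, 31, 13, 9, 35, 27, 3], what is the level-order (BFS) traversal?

Tree insertion order: [40, 31, 13, 9, 35, 27, 3]
Tree (level-order array): [40, 31, None, 13, 35, 9, 27, None, None, 3]
BFS from the root, enqueuing left then right child of each popped node:
  queue [40] -> pop 40, enqueue [31], visited so far: [40]
  queue [31] -> pop 31, enqueue [13, 35], visited so far: [40, 31]
  queue [13, 35] -> pop 13, enqueue [9, 27], visited so far: [40, 31, 13]
  queue [35, 9, 27] -> pop 35, enqueue [none], visited so far: [40, 31, 13, 35]
  queue [9, 27] -> pop 9, enqueue [3], visited so far: [40, 31, 13, 35, 9]
  queue [27, 3] -> pop 27, enqueue [none], visited so far: [40, 31, 13, 35, 9, 27]
  queue [3] -> pop 3, enqueue [none], visited so far: [40, 31, 13, 35, 9, 27, 3]
Result: [40, 31, 13, 35, 9, 27, 3]


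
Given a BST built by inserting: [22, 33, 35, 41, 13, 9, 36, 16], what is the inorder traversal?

Tree insertion order: [22, 33, 35, 41, 13, 9, 36, 16]
Tree (level-order array): [22, 13, 33, 9, 16, None, 35, None, None, None, None, None, 41, 36]
Inorder traversal: [9, 13, 16, 22, 33, 35, 36, 41]


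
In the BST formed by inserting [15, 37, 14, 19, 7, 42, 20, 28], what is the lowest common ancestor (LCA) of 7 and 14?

Tree insertion order: [15, 37, 14, 19, 7, 42, 20, 28]
Tree (level-order array): [15, 14, 37, 7, None, 19, 42, None, None, None, 20, None, None, None, 28]
In a BST, the LCA of p=7, q=14 is the first node v on the
root-to-leaf path with p <= v <= q (go left if both < v, right if both > v).
Walk from root:
  at 15: both 7 and 14 < 15, go left
  at 14: 7 <= 14 <= 14, this is the LCA
LCA = 14


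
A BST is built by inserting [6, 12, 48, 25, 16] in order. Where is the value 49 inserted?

Starting tree (level order): [6, None, 12, None, 48, 25, None, 16]
Insertion path: 6 -> 12 -> 48
Result: insert 49 as right child of 48
Final tree (level order): [6, None, 12, None, 48, 25, 49, 16]


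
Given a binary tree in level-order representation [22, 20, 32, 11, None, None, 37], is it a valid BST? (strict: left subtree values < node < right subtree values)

Level-order array: [22, 20, 32, 11, None, None, 37]
Validate using subtree bounds (lo, hi): at each node, require lo < value < hi,
then recurse left with hi=value and right with lo=value.
Preorder trace (stopping at first violation):
  at node 22 with bounds (-inf, +inf): OK
  at node 20 with bounds (-inf, 22): OK
  at node 11 with bounds (-inf, 20): OK
  at node 32 with bounds (22, +inf): OK
  at node 37 with bounds (32, +inf): OK
No violation found at any node.
Result: Valid BST


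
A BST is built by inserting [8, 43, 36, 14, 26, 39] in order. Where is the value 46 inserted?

Starting tree (level order): [8, None, 43, 36, None, 14, 39, None, 26]
Insertion path: 8 -> 43
Result: insert 46 as right child of 43
Final tree (level order): [8, None, 43, 36, 46, 14, 39, None, None, None, 26]


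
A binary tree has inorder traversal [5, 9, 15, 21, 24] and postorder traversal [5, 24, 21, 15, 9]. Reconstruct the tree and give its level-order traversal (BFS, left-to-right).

Inorder:   [5, 9, 15, 21, 24]
Postorder: [5, 24, 21, 15, 9]
Algorithm: postorder visits root last, so walk postorder right-to-left;
each value is the root of the current inorder slice — split it at that
value, recurse on the right subtree first, then the left.
Recursive splits:
  root=9; inorder splits into left=[5], right=[15, 21, 24]
  root=15; inorder splits into left=[], right=[21, 24]
  root=21; inorder splits into left=[], right=[24]
  root=24; inorder splits into left=[], right=[]
  root=5; inorder splits into left=[], right=[]
Reconstructed level-order: [9, 5, 15, 21, 24]


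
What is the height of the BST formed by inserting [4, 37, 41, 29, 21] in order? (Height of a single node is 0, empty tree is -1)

Insertion order: [4, 37, 41, 29, 21]
Tree (level-order array): [4, None, 37, 29, 41, 21]
Compute height bottom-up (empty subtree = -1):
  height(21) = 1 + max(-1, -1) = 0
  height(29) = 1 + max(0, -1) = 1
  height(41) = 1 + max(-1, -1) = 0
  height(37) = 1 + max(1, 0) = 2
  height(4) = 1 + max(-1, 2) = 3
Height = 3


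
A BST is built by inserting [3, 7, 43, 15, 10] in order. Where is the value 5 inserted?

Starting tree (level order): [3, None, 7, None, 43, 15, None, 10]
Insertion path: 3 -> 7
Result: insert 5 as left child of 7
Final tree (level order): [3, None, 7, 5, 43, None, None, 15, None, 10]


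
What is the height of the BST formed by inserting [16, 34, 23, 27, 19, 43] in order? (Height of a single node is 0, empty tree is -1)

Insertion order: [16, 34, 23, 27, 19, 43]
Tree (level-order array): [16, None, 34, 23, 43, 19, 27]
Compute height bottom-up (empty subtree = -1):
  height(19) = 1 + max(-1, -1) = 0
  height(27) = 1 + max(-1, -1) = 0
  height(23) = 1 + max(0, 0) = 1
  height(43) = 1 + max(-1, -1) = 0
  height(34) = 1 + max(1, 0) = 2
  height(16) = 1 + max(-1, 2) = 3
Height = 3


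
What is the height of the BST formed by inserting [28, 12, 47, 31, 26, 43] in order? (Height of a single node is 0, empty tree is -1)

Insertion order: [28, 12, 47, 31, 26, 43]
Tree (level-order array): [28, 12, 47, None, 26, 31, None, None, None, None, 43]
Compute height bottom-up (empty subtree = -1):
  height(26) = 1 + max(-1, -1) = 0
  height(12) = 1 + max(-1, 0) = 1
  height(43) = 1 + max(-1, -1) = 0
  height(31) = 1 + max(-1, 0) = 1
  height(47) = 1 + max(1, -1) = 2
  height(28) = 1 + max(1, 2) = 3
Height = 3


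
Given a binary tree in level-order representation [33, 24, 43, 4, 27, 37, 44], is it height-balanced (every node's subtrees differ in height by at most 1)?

Tree (level-order array): [33, 24, 43, 4, 27, 37, 44]
Definition: a tree is height-balanced if, at every node, |h(left) - h(right)| <= 1 (empty subtree has height -1).
Bottom-up per-node check:
  node 4: h_left=-1, h_right=-1, diff=0 [OK], height=0
  node 27: h_left=-1, h_right=-1, diff=0 [OK], height=0
  node 24: h_left=0, h_right=0, diff=0 [OK], height=1
  node 37: h_left=-1, h_right=-1, diff=0 [OK], height=0
  node 44: h_left=-1, h_right=-1, diff=0 [OK], height=0
  node 43: h_left=0, h_right=0, diff=0 [OK], height=1
  node 33: h_left=1, h_right=1, diff=0 [OK], height=2
All nodes satisfy the balance condition.
Result: Balanced


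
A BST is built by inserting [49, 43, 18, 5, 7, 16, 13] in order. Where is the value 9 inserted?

Starting tree (level order): [49, 43, None, 18, None, 5, None, None, 7, None, 16, 13]
Insertion path: 49 -> 43 -> 18 -> 5 -> 7 -> 16 -> 13
Result: insert 9 as left child of 13
Final tree (level order): [49, 43, None, 18, None, 5, None, None, 7, None, 16, 13, None, 9]


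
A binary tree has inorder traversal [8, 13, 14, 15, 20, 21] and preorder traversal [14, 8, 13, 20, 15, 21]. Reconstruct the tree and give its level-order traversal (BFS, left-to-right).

Inorder:  [8, 13, 14, 15, 20, 21]
Preorder: [14, 8, 13, 20, 15, 21]
Algorithm: preorder visits root first, so consume preorder in order;
for each root, split the current inorder slice at that value into
left-subtree inorder and right-subtree inorder, then recurse.
Recursive splits:
  root=14; inorder splits into left=[8, 13], right=[15, 20, 21]
  root=8; inorder splits into left=[], right=[13]
  root=13; inorder splits into left=[], right=[]
  root=20; inorder splits into left=[15], right=[21]
  root=15; inorder splits into left=[], right=[]
  root=21; inorder splits into left=[], right=[]
Reconstructed level-order: [14, 8, 20, 13, 15, 21]


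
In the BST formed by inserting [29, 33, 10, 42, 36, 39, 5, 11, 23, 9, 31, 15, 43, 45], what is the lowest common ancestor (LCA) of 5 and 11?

Tree insertion order: [29, 33, 10, 42, 36, 39, 5, 11, 23, 9, 31, 15, 43, 45]
Tree (level-order array): [29, 10, 33, 5, 11, 31, 42, None, 9, None, 23, None, None, 36, 43, None, None, 15, None, None, 39, None, 45]
In a BST, the LCA of p=5, q=11 is the first node v on the
root-to-leaf path with p <= v <= q (go left if both < v, right if both > v).
Walk from root:
  at 29: both 5 and 11 < 29, go left
  at 10: 5 <= 10 <= 11, this is the LCA
LCA = 10


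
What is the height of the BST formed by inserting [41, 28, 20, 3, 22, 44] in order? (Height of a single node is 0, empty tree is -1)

Insertion order: [41, 28, 20, 3, 22, 44]
Tree (level-order array): [41, 28, 44, 20, None, None, None, 3, 22]
Compute height bottom-up (empty subtree = -1):
  height(3) = 1 + max(-1, -1) = 0
  height(22) = 1 + max(-1, -1) = 0
  height(20) = 1 + max(0, 0) = 1
  height(28) = 1 + max(1, -1) = 2
  height(44) = 1 + max(-1, -1) = 0
  height(41) = 1 + max(2, 0) = 3
Height = 3


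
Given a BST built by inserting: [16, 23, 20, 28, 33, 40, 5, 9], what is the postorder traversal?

Tree insertion order: [16, 23, 20, 28, 33, 40, 5, 9]
Tree (level-order array): [16, 5, 23, None, 9, 20, 28, None, None, None, None, None, 33, None, 40]
Postorder traversal: [9, 5, 20, 40, 33, 28, 23, 16]


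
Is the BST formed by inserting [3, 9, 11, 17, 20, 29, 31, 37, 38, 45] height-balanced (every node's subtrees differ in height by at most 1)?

Tree (level-order array): [3, None, 9, None, 11, None, 17, None, 20, None, 29, None, 31, None, 37, None, 38, None, 45]
Definition: a tree is height-balanced if, at every node, |h(left) - h(right)| <= 1 (empty subtree has height -1).
Bottom-up per-node check:
  node 45: h_left=-1, h_right=-1, diff=0 [OK], height=0
  node 38: h_left=-1, h_right=0, diff=1 [OK], height=1
  node 37: h_left=-1, h_right=1, diff=2 [FAIL (|-1-1|=2 > 1)], height=2
  node 31: h_left=-1, h_right=2, diff=3 [FAIL (|-1-2|=3 > 1)], height=3
  node 29: h_left=-1, h_right=3, diff=4 [FAIL (|-1-3|=4 > 1)], height=4
  node 20: h_left=-1, h_right=4, diff=5 [FAIL (|-1-4|=5 > 1)], height=5
  node 17: h_left=-1, h_right=5, diff=6 [FAIL (|-1-5|=6 > 1)], height=6
  node 11: h_left=-1, h_right=6, diff=7 [FAIL (|-1-6|=7 > 1)], height=7
  node 9: h_left=-1, h_right=7, diff=8 [FAIL (|-1-7|=8 > 1)], height=8
  node 3: h_left=-1, h_right=8, diff=9 [FAIL (|-1-8|=9 > 1)], height=9
Node 37 violates the condition: |-1 - 1| = 2 > 1.
Result: Not balanced


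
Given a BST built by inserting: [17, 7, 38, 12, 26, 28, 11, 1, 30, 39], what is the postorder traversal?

Tree insertion order: [17, 7, 38, 12, 26, 28, 11, 1, 30, 39]
Tree (level-order array): [17, 7, 38, 1, 12, 26, 39, None, None, 11, None, None, 28, None, None, None, None, None, 30]
Postorder traversal: [1, 11, 12, 7, 30, 28, 26, 39, 38, 17]


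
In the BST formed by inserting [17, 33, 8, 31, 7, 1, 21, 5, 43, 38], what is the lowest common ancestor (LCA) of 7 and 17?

Tree insertion order: [17, 33, 8, 31, 7, 1, 21, 5, 43, 38]
Tree (level-order array): [17, 8, 33, 7, None, 31, 43, 1, None, 21, None, 38, None, None, 5]
In a BST, the LCA of p=7, q=17 is the first node v on the
root-to-leaf path with p <= v <= q (go left if both < v, right if both > v).
Walk from root:
  at 17: 7 <= 17 <= 17, this is the LCA
LCA = 17


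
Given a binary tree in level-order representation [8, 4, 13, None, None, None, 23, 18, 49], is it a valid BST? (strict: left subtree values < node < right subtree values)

Level-order array: [8, 4, 13, None, None, None, 23, 18, 49]
Validate using subtree bounds (lo, hi): at each node, require lo < value < hi,
then recurse left with hi=value and right with lo=value.
Preorder trace (stopping at first violation):
  at node 8 with bounds (-inf, +inf): OK
  at node 4 with bounds (-inf, 8): OK
  at node 13 with bounds (8, +inf): OK
  at node 23 with bounds (13, +inf): OK
  at node 18 with bounds (13, 23): OK
  at node 49 with bounds (23, +inf): OK
No violation found at any node.
Result: Valid BST


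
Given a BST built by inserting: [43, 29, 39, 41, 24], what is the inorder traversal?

Tree insertion order: [43, 29, 39, 41, 24]
Tree (level-order array): [43, 29, None, 24, 39, None, None, None, 41]
Inorder traversal: [24, 29, 39, 41, 43]


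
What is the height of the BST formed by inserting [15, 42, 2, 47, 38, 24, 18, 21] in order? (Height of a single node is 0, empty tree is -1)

Insertion order: [15, 42, 2, 47, 38, 24, 18, 21]
Tree (level-order array): [15, 2, 42, None, None, 38, 47, 24, None, None, None, 18, None, None, 21]
Compute height bottom-up (empty subtree = -1):
  height(2) = 1 + max(-1, -1) = 0
  height(21) = 1 + max(-1, -1) = 0
  height(18) = 1 + max(-1, 0) = 1
  height(24) = 1 + max(1, -1) = 2
  height(38) = 1 + max(2, -1) = 3
  height(47) = 1 + max(-1, -1) = 0
  height(42) = 1 + max(3, 0) = 4
  height(15) = 1 + max(0, 4) = 5
Height = 5


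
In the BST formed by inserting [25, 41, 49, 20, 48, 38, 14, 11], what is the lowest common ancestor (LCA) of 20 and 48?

Tree insertion order: [25, 41, 49, 20, 48, 38, 14, 11]
Tree (level-order array): [25, 20, 41, 14, None, 38, 49, 11, None, None, None, 48]
In a BST, the LCA of p=20, q=48 is the first node v on the
root-to-leaf path with p <= v <= q (go left if both < v, right if both > v).
Walk from root:
  at 25: 20 <= 25 <= 48, this is the LCA
LCA = 25


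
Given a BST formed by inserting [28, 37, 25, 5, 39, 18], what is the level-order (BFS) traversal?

Tree insertion order: [28, 37, 25, 5, 39, 18]
Tree (level-order array): [28, 25, 37, 5, None, None, 39, None, 18]
BFS from the root, enqueuing left then right child of each popped node:
  queue [28] -> pop 28, enqueue [25, 37], visited so far: [28]
  queue [25, 37] -> pop 25, enqueue [5], visited so far: [28, 25]
  queue [37, 5] -> pop 37, enqueue [39], visited so far: [28, 25, 37]
  queue [5, 39] -> pop 5, enqueue [18], visited so far: [28, 25, 37, 5]
  queue [39, 18] -> pop 39, enqueue [none], visited so far: [28, 25, 37, 5, 39]
  queue [18] -> pop 18, enqueue [none], visited so far: [28, 25, 37, 5, 39, 18]
Result: [28, 25, 37, 5, 39, 18]


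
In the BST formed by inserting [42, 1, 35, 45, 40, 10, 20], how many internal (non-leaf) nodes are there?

Tree built from: [42, 1, 35, 45, 40, 10, 20]
Tree (level-order array): [42, 1, 45, None, 35, None, None, 10, 40, None, 20]
Rule: An internal node has at least one child.
Per-node child counts:
  node 42: 2 child(ren)
  node 1: 1 child(ren)
  node 35: 2 child(ren)
  node 10: 1 child(ren)
  node 20: 0 child(ren)
  node 40: 0 child(ren)
  node 45: 0 child(ren)
Matching nodes: [42, 1, 35, 10]
Count of internal (non-leaf) nodes: 4


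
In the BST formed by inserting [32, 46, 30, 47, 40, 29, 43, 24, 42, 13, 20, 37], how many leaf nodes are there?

Tree built from: [32, 46, 30, 47, 40, 29, 43, 24, 42, 13, 20, 37]
Tree (level-order array): [32, 30, 46, 29, None, 40, 47, 24, None, 37, 43, None, None, 13, None, None, None, 42, None, None, 20]
Rule: A leaf has 0 children.
Per-node child counts:
  node 32: 2 child(ren)
  node 30: 1 child(ren)
  node 29: 1 child(ren)
  node 24: 1 child(ren)
  node 13: 1 child(ren)
  node 20: 0 child(ren)
  node 46: 2 child(ren)
  node 40: 2 child(ren)
  node 37: 0 child(ren)
  node 43: 1 child(ren)
  node 42: 0 child(ren)
  node 47: 0 child(ren)
Matching nodes: [20, 37, 42, 47]
Count of leaf nodes: 4


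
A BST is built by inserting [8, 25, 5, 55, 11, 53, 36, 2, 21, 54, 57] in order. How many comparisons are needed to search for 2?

Search path for 2: 8 -> 5 -> 2
Found: True
Comparisons: 3


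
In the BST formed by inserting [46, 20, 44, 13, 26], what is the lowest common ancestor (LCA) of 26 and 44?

Tree insertion order: [46, 20, 44, 13, 26]
Tree (level-order array): [46, 20, None, 13, 44, None, None, 26]
In a BST, the LCA of p=26, q=44 is the first node v on the
root-to-leaf path with p <= v <= q (go left if both < v, right if both > v).
Walk from root:
  at 46: both 26 and 44 < 46, go left
  at 20: both 26 and 44 > 20, go right
  at 44: 26 <= 44 <= 44, this is the LCA
LCA = 44


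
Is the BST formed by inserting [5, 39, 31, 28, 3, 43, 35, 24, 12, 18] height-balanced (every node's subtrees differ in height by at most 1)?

Tree (level-order array): [5, 3, 39, None, None, 31, 43, 28, 35, None, None, 24, None, None, None, 12, None, None, 18]
Definition: a tree is height-balanced if, at every node, |h(left) - h(right)| <= 1 (empty subtree has height -1).
Bottom-up per-node check:
  node 3: h_left=-1, h_right=-1, diff=0 [OK], height=0
  node 18: h_left=-1, h_right=-1, diff=0 [OK], height=0
  node 12: h_left=-1, h_right=0, diff=1 [OK], height=1
  node 24: h_left=1, h_right=-1, diff=2 [FAIL (|1--1|=2 > 1)], height=2
  node 28: h_left=2, h_right=-1, diff=3 [FAIL (|2--1|=3 > 1)], height=3
  node 35: h_left=-1, h_right=-1, diff=0 [OK], height=0
  node 31: h_left=3, h_right=0, diff=3 [FAIL (|3-0|=3 > 1)], height=4
  node 43: h_left=-1, h_right=-1, diff=0 [OK], height=0
  node 39: h_left=4, h_right=0, diff=4 [FAIL (|4-0|=4 > 1)], height=5
  node 5: h_left=0, h_right=5, diff=5 [FAIL (|0-5|=5 > 1)], height=6
Node 24 violates the condition: |1 - -1| = 2 > 1.
Result: Not balanced


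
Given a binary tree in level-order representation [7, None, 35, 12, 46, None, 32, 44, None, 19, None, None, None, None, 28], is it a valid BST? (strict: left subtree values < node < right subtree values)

Level-order array: [7, None, 35, 12, 46, None, 32, 44, None, 19, None, None, None, None, 28]
Validate using subtree bounds (lo, hi): at each node, require lo < value < hi,
then recurse left with hi=value and right with lo=value.
Preorder trace (stopping at first violation):
  at node 7 with bounds (-inf, +inf): OK
  at node 35 with bounds (7, +inf): OK
  at node 12 with bounds (7, 35): OK
  at node 32 with bounds (12, 35): OK
  at node 19 with bounds (12, 32): OK
  at node 28 with bounds (19, 32): OK
  at node 46 with bounds (35, +inf): OK
  at node 44 with bounds (35, 46): OK
No violation found at any node.
Result: Valid BST
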